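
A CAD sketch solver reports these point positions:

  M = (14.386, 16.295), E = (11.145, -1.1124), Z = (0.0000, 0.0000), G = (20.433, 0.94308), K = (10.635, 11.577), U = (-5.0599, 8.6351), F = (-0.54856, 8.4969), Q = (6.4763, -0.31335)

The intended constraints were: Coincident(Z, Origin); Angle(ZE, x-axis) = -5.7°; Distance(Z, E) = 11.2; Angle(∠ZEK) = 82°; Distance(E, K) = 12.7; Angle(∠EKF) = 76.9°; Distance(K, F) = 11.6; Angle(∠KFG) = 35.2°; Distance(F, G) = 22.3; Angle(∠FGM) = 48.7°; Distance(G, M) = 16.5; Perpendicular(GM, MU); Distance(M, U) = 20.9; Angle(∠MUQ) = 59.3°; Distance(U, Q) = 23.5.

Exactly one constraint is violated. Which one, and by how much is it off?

Distance(U, Q) = 23.5 — off by 8.90.

Z = (0.00, 0.00) ✓; ZE at -5.700° ✓; |ZE| = 11.20 ✓; ∠ZEK = 82.00° ✓; |EK| = 12.70 ✓; ∠EKF = 76.90° ✓; |KF| = 11.60 ✓; ∠KFG = 35.20° ✓; |FG| = 22.30 ✓; ∠FGM = 48.70° ✓; |GM| = 16.50 ✓; ∠(GM, MU) = 90.00° ✓; |MU| = 20.90 ✓; ∠MUQ = 59.30° ✓; |UQ| = 14.60 ✗.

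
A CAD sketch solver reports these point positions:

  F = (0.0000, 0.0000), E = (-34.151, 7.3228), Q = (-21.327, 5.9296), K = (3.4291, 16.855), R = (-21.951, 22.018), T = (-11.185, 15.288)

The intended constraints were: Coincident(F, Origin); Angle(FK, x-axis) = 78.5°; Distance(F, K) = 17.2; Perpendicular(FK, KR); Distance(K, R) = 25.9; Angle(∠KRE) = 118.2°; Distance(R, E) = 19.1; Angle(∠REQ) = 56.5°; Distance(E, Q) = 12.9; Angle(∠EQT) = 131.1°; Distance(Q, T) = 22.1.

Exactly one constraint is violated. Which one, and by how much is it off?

Distance(Q, T) = 22.1 — off by 8.30.

F = (0.00, 0.00) ✓; FK at 78.50° ✓; |FK| = 17.20 ✓; ∠(FK, KR) = 90.00° ✓; |KR| = 25.90 ✓; ∠KRE = 118.2° ✓; |RE| = 19.10 ✓; ∠REQ = 56.50° ✓; |EQ| = 12.90 ✓; ∠EQT = 131.1° ✓; |QT| = 13.80 ✗.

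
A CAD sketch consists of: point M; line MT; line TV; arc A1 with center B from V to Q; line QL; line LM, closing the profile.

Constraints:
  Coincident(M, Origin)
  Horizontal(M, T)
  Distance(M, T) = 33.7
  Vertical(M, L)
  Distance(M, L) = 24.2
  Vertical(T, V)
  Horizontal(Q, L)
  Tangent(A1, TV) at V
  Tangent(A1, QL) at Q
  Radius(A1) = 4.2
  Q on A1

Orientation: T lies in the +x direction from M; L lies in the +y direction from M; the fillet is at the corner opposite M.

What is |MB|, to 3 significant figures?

35.6

M is at the origin; MT is horizontal with |MT| = 33.7 and T on the +x side, so T = (33.7, 0.00). M and L share the same x with |ML| = 24.2 and L on the +y side, so L = (0.00, 24.2). The virtual corner opposite M is at (33.7, 24.2). The tangent condition forces BV to be normal to TV and A1 meets QL tangentially, so BQ is at right angles to QL, with radius 4.2, so the center B sits 4.2 in from both sides at B = (29.5, 20.0). Then |MB| = |B − M| = 35.6.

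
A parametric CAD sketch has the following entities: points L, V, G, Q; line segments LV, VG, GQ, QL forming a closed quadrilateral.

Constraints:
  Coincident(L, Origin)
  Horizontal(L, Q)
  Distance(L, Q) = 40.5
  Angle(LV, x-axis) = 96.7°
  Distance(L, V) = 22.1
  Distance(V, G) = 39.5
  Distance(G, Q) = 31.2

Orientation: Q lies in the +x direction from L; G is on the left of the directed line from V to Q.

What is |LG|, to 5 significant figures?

47.343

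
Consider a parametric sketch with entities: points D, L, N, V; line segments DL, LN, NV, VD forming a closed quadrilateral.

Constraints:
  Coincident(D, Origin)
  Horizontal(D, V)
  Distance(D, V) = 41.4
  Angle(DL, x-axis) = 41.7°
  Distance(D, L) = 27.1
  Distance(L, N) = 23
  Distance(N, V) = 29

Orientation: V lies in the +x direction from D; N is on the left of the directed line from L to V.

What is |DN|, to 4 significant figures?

49.77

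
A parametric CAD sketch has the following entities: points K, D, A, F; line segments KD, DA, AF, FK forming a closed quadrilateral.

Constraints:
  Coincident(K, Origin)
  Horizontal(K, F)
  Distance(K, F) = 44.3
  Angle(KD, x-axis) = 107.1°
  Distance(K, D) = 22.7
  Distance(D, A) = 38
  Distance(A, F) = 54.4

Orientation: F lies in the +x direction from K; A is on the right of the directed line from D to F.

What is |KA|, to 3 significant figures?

18.0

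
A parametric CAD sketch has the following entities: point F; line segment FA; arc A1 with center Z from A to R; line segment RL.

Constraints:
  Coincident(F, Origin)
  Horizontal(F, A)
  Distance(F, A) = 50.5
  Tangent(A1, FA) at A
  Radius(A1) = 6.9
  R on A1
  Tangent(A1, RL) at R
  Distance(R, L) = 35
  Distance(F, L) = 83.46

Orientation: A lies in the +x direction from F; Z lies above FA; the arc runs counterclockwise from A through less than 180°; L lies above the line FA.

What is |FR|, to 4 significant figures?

55.89

Checks: |ZA| = 6.900 ✓; |ZR| = 6.900 ✓; ∠(ZR, RL) = 90.00° ✓; |RL| = 35.00 ✓; |FL| = 83.46 ✓.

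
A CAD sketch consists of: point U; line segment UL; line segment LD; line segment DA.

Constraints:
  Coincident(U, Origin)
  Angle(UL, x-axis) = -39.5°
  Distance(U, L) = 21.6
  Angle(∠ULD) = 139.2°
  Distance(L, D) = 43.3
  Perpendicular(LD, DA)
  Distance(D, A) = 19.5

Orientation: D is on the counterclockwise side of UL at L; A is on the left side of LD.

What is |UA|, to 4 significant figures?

59.89

U is at the origin; UL runs at -39.5° with length 21.6, so L = 21.6·(cos -39.5°, sin -39.5°) = (16.67, -13.74). ∠ULD = 139.2°, so LD runs at -39.5° + (180° − 139.2°) = 1.300° from the x-axis; with |LD| = 43.3, D = L + 43.3·(cos 1.300°, sin 1.300°) = (59.96, -12.76). LD is perpendicular to DA; with |DA| = 19.5 on the left of LD, A = D + 19.5·(-0.02269, 0.9997) = (59.51, 6.738). Then |UA| = |A − U| = 59.89.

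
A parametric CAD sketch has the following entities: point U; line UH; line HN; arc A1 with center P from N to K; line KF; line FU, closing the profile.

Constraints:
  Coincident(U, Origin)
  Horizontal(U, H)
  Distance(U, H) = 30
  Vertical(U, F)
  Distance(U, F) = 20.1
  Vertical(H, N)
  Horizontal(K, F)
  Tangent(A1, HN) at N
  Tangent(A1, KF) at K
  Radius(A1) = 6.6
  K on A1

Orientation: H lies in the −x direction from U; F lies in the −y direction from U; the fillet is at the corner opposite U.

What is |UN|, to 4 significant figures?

32.90

U is at the origin; UH is horizontal with |UH| = 30.0 and H on the −x side, so H = (-30.00, 0.000). U and F share the same x with |UF| = 20.1 and F on the −y side, so F = (0.000, -20.10). The virtual corner opposite U is at (-30.00, -20.10). Since A1 is tangent to HN there, PN ⟂ HN and tangency of A1 to KF means the radius PK is perpendicular to KF, with radius 6.6, so the center P sits 6.6 in from both sides at P = (-23.40, -13.50). That places the tangent points at N = (-30.00, -13.50) on HN and K = (-23.40, -20.10) on KF. Then |UN| = |N − U| = 32.90.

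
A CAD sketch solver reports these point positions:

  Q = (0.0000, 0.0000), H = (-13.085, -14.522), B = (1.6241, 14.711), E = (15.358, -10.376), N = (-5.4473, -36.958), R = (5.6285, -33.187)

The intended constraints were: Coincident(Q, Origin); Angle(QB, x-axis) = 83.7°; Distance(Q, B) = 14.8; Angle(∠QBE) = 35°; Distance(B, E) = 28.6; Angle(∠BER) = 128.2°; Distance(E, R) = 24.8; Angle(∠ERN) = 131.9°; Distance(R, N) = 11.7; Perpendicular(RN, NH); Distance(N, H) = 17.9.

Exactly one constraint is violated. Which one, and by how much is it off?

Distance(N, H) = 17.9 — off by 5.80.

Q = (0.00, 0.00) ✓; QB at 83.70° ✓; |QB| = 14.80 ✓; ∠QBE = 35.00° ✓; |BE| = 28.60 ✓; ∠BER = 128.2° ✓; |ER| = 24.80 ✓; ∠ERN = 131.9° ✓; |RN| = 11.70 ✓; ∠(RN, NH) = 90.00° ✓; |NH| = 23.70 ✗.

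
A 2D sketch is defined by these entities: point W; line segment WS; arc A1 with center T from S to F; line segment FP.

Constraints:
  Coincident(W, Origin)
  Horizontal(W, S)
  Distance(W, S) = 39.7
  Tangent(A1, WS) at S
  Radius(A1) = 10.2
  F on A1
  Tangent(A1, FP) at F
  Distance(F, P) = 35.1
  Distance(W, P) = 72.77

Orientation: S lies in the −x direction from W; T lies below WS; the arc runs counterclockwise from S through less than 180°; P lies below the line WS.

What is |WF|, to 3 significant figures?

49.8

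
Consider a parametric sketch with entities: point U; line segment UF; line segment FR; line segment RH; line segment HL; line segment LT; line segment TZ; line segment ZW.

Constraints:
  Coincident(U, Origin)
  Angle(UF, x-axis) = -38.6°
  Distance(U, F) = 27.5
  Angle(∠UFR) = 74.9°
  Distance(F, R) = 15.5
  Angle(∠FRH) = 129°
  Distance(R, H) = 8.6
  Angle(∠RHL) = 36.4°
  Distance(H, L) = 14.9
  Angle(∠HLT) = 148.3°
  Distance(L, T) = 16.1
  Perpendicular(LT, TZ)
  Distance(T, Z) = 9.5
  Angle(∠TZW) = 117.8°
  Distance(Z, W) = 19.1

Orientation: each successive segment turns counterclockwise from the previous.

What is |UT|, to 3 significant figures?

37.2

U is at the origin; UF runs at -38.6° with length 27.5, so F = (21.5, -17.2). ∠UFR = 74.9° gives FR at 66.5° from the x-axis; with |FR| = 15.5, R = (27.7, -2.94). ∠FRH = 129.0° gives RH at 118° from the x-axis; with |RH| = 8.6, H = (23.7, 4.69). ∠RHL = 36.4° gives HL at -98.9° from the x-axis; with |HL| = 14.9, L = (21.4, -10.0). ∠HLT = 148.3° gives LT at -67.2° from the x-axis; with |LT| = 16.1, T = (27.6, -24.9). Then |UT| = |T − U| = 37.2.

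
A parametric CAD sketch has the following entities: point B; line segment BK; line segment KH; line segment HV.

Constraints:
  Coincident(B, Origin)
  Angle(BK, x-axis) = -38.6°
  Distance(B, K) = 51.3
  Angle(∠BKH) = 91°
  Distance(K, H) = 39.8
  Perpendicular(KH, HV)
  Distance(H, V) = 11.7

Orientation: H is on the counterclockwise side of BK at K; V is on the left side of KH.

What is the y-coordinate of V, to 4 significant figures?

6.119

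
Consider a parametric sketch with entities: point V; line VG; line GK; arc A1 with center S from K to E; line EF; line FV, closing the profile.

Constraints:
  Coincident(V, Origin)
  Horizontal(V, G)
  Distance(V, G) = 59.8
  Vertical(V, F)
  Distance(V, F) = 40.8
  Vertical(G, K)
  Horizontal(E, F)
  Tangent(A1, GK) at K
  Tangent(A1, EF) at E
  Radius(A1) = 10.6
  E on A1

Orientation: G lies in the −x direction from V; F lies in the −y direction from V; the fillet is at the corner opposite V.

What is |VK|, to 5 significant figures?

66.993

V is at the origin; VG is horizontal with |VG| = 59.8 and G on the −x side, so G = (-59.800, 0.0000). V and F share the same x with |VF| = 40.8 and F on the −y side, so F = (0.0000, -40.800). The virtual corner opposite V is at (-59.800, -40.800). Since A1 is tangent to GK there, SK ⟂ GK and tangency of A1 to EF means the radius SE is perpendicular to EF, with radius 10.6, so the center S sits 10.6 in from both sides at S = (-49.200, -30.200). That places the tangent points at K = (-59.800, -30.200) on GK and E = (-49.200, -40.800) on EF. Then |VK| = |K − V| = 66.993.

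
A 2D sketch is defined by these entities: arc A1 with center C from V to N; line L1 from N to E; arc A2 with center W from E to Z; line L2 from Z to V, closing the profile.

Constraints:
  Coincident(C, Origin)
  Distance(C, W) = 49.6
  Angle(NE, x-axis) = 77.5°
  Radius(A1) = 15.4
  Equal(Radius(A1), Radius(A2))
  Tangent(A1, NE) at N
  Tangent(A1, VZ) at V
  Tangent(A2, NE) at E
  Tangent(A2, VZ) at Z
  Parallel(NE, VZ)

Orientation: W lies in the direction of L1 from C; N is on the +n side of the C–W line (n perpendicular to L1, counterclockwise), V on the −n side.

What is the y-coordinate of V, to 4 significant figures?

-3.333

C is at the origin and W lies 49.6 along u from C, so W = 49.6·u = (10.74, 48.42). Tangency of A1 to both parallel lines with radius 15.4 puts N and V at C ± 15.4·n: N = (-15.03, 3.333), V = (15.03, -3.333). So V.y = -3.333.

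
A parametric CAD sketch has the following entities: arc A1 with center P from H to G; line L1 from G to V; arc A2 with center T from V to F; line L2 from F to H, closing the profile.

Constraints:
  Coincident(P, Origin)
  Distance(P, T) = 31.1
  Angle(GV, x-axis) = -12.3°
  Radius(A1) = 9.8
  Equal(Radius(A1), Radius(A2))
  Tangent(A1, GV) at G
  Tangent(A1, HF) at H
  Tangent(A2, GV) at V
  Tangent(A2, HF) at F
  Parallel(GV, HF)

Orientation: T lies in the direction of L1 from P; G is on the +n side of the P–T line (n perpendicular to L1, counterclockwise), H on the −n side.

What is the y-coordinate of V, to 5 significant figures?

2.9498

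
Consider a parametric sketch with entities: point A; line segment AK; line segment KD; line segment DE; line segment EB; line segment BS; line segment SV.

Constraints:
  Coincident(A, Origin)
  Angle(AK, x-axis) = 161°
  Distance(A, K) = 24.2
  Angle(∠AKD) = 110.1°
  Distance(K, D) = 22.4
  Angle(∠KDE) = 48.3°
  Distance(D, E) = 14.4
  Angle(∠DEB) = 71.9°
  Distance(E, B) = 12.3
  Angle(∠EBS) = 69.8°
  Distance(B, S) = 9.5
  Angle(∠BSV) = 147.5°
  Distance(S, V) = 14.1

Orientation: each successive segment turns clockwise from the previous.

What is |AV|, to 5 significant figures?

41.825

A is at the origin; AK runs at 161.0° with length 24.2, so K = (-22.882, 7.8787). ∠AKD = 110.1° gives KD at 91.100° from the x-axis; with |KD| = 22.4, D = (-23.312, 30.275). ∠KDE = 48.3° gives DE at -40.600° from the x-axis; with |DE| = 14.4, E = (-12.378, 20.903). ∠DEB = 71.9° gives EB at -148.70° from the x-axis; with |EB| = 12.3, B = (-22.888, 14.513). ∠EBS = 69.8° gives BS at 101.10° from the x-axis; with |BS| = 9.5, S = (-24.717, 23.836). ∠BSV = 147.5° gives SV at 68.600° from the x-axis; with |SV| = 14.1, V = (-19.572, 36.964). Then |AV| = |V − A| = 41.825.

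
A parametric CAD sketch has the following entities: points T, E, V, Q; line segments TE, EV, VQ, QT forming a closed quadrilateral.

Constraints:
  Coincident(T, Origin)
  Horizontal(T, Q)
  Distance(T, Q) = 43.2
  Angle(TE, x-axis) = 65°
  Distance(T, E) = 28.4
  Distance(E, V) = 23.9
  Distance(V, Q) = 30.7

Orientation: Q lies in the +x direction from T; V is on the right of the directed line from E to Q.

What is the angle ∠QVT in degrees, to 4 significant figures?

168.2°

T is at the origin; TQ is horizontal with |TQ| = 43.2 and Q in +x, so Q = (43.2, 0). TE runs at 65.0° with |TE| = 28.4, so E = (12.00, 25.74). V is determined by |EV| = 23.9 and |VQ| = 30.7 together: it lies at the intersection of circle(E, 23.9) and circle(Q, 30.7). With |EQ| = 40.44, the foot of the radical line on EQ is 15.63 from E and the perpendicular offset is √(23.9² − 15.63²) = 18.08. Taking the right-of-EQ solution: V = (12.56, 1.846).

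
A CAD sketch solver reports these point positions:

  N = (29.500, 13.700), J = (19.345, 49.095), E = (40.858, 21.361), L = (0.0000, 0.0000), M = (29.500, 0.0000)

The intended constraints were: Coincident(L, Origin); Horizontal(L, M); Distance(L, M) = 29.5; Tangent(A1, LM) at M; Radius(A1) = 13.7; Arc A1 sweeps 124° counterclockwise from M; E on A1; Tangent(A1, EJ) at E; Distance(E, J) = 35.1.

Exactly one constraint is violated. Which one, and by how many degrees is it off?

Tangent(A1, EJ) at E — off by 3.80°.

L = (0.00, 0.00) ✓; L.y = 0.00, M.y = 0.00 ✓; |LM| = 29.50 ✓; ∠(NM, ML) = 90.00° ✓; |NM| = 13.70 ✓; bearing(N→E) − bearing(N→M) = 124.0° ✓; |NE| = 13.70 ✓; ∠(NE, EJ) = 86.20° ✗; |EJ| = 35.10 ✓.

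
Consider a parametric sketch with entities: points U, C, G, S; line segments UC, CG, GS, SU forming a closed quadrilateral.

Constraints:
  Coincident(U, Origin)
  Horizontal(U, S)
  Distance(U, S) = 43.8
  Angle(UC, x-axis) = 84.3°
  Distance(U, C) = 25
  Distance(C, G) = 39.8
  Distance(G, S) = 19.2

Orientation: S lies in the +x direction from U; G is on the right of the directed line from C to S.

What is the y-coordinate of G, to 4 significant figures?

-7.225

Checks: |CG| = 39.80 ✓; |GS| = 19.20 ✓.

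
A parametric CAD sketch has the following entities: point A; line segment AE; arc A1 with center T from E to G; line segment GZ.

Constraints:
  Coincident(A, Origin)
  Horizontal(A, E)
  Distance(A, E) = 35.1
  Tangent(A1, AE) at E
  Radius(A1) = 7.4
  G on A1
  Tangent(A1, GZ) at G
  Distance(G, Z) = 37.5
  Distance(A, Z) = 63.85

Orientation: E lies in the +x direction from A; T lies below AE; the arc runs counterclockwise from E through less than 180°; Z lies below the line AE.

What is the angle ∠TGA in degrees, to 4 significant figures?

130.9°

Checks: |TG| = 7.400 ✓; ∠(TG, GZ) = 90.00° ✓; |GZ| = 37.50 ✓; |AZ| = 63.85 ✓.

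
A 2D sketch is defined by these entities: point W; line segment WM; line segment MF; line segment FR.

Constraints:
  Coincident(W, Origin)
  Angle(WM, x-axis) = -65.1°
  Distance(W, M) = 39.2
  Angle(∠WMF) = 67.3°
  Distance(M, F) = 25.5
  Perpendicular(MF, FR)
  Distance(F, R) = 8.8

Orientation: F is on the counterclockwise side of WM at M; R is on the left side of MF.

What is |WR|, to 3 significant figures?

29.3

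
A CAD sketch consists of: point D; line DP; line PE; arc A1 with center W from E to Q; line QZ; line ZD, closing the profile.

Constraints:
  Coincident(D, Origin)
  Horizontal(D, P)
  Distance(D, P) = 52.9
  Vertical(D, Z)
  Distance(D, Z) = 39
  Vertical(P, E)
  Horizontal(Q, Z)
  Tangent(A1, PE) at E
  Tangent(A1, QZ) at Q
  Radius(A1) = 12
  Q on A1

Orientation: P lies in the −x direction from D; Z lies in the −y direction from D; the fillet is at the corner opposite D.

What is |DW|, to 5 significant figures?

49.008

D is at the origin; D and P share the same y with |DP| = 52.9 and P on the −x side, so P = (-52.900, 0.0000). D and Z share the same x with |DZ| = 39.0 and Z on the −y side, so Z = (0.0000, -39.000). The virtual corner opposite D is at (-52.900, -39.000). Tangency of A1 to PE means the radius WE is perpendicular to PE and the tangent condition forces WQ to be normal to QZ, with radius 12.0, so the center W sits 12.0 in from both sides at W = (-40.900, -27.000). Then |DW| = |W − D| = 49.008.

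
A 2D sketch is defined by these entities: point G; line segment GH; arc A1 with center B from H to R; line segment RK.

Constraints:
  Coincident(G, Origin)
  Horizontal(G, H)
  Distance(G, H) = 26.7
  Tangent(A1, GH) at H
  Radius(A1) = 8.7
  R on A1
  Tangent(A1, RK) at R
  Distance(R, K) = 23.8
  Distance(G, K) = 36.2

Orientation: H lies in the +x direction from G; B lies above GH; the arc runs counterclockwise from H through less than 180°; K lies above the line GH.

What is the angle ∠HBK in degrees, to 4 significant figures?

157.1°

G is at the origin; G and H share the same y with |GH| = 26.7 and H on the +x side, so H = (26.70, 0.000). A1 meets GH tangentially, so BH is at right angles to GH, so B = H + (0, 8.7) = (26.70, 8.700). Since BR ⟂ RK (tangency), |BK| = √(8.7² + 23.8²) = 25.34 regardless of where R sits on A1. So K lies on both circle(G, 36.2) and circle(B, 25.34); the above-GH intersection is K = (16.84, 32.04). R is the foot of the tangent from K: R = (33.07, 14.63).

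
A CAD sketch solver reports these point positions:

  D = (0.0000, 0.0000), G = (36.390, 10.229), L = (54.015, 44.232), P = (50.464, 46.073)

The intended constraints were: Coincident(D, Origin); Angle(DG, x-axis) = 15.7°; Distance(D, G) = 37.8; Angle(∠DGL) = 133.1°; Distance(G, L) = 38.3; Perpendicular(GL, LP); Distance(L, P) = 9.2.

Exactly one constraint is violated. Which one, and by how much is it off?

Distance(L, P) = 9.2 — off by 5.20.

D = (0.00, 0.00) ✓; DG at 15.70° ✓; |DG| = 37.80 ✓; ∠DGL = 133.1° ✓; |GL| = 38.30 ✓; ∠(GL, LP) = 90.00° ✓; |LP| = 4.000 ✗.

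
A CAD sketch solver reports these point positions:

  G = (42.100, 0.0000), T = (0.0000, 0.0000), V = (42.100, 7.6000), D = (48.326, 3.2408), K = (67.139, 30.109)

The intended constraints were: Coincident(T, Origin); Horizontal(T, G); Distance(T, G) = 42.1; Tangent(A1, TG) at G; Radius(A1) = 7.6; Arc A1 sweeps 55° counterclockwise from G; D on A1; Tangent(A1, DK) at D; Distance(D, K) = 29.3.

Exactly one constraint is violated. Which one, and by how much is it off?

Distance(D, K) = 29.3 — off by 3.50.

T = (0.00, 0.00) ✓; T.y = 0.00, G.y = 0.00 ✓; |TG| = 42.10 ✓; ∠(VG, GT) = 90.00° ✓; |VG| = 7.600 ✓; bearing(V→D) − bearing(V→G) = 55.00° ✓; |VD| = 7.600 ✓; ∠(VD, DK) = 90.00° ✓; |DK| = 32.80 ✗.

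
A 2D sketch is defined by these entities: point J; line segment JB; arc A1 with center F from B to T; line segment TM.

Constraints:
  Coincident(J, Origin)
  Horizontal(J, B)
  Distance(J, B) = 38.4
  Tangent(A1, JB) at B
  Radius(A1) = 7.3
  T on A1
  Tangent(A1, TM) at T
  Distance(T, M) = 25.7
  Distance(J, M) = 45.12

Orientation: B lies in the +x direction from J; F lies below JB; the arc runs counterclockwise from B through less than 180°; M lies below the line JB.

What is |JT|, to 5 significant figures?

31.929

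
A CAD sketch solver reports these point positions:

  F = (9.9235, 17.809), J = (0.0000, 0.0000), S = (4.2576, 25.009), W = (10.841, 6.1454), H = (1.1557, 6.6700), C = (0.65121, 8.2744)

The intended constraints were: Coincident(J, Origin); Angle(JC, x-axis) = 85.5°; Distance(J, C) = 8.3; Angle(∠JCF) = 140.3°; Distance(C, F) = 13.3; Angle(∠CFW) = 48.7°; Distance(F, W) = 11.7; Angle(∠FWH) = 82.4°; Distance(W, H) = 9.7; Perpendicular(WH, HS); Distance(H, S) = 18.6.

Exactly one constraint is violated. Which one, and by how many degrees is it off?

Perpendicular(WH, HS) — off by 6.50°.

J = (0.00, 0.00) ✓; JC at 85.50° ✓; |JC| = 8.300 ✓; ∠JCF = 140.3° ✓; |CF| = 13.30 ✓; ∠CFW = 48.70° ✓; |FW| = 11.70 ✓; ∠FWH = 82.40° ✓; |WH| = 9.699 ✓; ∠(WH, HS) = 96.50° ✗; |HS| = 18.60 ✓.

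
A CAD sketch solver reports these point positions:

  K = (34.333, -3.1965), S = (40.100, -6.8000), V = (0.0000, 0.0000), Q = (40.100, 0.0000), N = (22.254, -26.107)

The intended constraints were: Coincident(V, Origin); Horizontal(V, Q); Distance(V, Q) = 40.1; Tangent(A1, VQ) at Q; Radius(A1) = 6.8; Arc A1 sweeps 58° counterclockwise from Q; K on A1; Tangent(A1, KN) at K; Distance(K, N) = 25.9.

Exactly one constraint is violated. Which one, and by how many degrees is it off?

Tangent(A1, KN) at K — off by 4.20°.

V = (0.00, 0.00) ✓; V.y = 0.00, Q.y = 0.00 ✓; |VQ| = 40.10 ✓; ∠(SQ, QV) = 90.00° ✓; |SQ| = 6.800 ✓; bearing(S→K) − bearing(S→Q) = 58.00° ✓; |SK| = 6.800 ✓; ∠(SK, KN) = 85.80° ✗; |KN| = 25.90 ✓.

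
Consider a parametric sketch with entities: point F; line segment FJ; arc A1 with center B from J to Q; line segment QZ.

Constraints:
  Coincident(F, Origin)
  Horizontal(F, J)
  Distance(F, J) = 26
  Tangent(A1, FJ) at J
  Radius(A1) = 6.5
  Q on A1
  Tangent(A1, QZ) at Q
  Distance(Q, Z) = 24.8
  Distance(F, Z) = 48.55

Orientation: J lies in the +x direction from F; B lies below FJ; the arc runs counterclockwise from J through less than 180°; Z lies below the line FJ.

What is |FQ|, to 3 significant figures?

24.2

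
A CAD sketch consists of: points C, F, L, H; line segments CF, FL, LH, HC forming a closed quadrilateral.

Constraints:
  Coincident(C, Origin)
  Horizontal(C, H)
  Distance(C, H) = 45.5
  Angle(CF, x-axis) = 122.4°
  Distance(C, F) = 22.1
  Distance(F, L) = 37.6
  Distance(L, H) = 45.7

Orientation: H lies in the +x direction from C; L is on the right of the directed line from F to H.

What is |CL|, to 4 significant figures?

16.24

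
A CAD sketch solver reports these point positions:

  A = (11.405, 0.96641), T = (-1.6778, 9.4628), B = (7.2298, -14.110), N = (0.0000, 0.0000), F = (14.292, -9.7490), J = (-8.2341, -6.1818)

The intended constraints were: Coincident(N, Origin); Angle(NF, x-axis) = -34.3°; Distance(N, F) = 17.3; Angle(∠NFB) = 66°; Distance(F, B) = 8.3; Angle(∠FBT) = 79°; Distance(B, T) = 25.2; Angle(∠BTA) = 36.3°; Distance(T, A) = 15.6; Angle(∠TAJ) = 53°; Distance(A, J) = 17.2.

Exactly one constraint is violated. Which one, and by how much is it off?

Distance(A, J) = 17.2 — off by 3.70.

N = (0.00, 0.00) ✓; NF at -34.30° ✓; |NF| = 17.30 ✓; ∠NFB = 65.99° ✓; |FB| = 8.300 ✓; ∠FBT = 79.00° ✓; |BT| = 25.20 ✓; ∠BTA = 36.30° ✓; |TA| = 15.60 ✓; ∠TAJ = 53.00° ✓; |AJ| = 20.90 ✗.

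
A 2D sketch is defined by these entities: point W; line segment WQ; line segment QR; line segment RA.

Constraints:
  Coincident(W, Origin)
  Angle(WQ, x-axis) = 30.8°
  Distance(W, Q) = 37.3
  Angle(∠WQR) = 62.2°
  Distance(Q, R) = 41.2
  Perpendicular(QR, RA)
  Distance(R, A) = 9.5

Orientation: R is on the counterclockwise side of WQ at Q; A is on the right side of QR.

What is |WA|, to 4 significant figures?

48.71

W is at the origin; WQ runs at 30.8° with length 37.3, so Q = 37.3·(cos 30.8°, sin 30.8°) = (32.04, 19.10). ∠WQR = 62.2°, so QR runs at 30.8° + (180° − 62.2°) = 148.6° from the x-axis; with |QR| = 41.2, R = Q + 41.2·(cos 148.6°, sin 148.6°) = (-3.127, 40.56). The perpendicularity gives RA at right angles to QR; with |RA| = 9.5 on the right of QR, A = R + 9.5·(0.5210, 0.8536) = (1.823, 48.67). Then |WA| = |A − W| = 48.71.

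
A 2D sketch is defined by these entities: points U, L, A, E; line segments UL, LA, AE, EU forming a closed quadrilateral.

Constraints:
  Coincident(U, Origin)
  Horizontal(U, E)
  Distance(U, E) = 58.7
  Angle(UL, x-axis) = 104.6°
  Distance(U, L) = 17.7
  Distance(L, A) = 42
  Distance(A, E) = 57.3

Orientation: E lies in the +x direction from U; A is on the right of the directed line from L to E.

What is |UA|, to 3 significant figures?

24.3

U is at the origin; U and E share the same y with |UE| = 58.7 and E in +x, so E = (58.7, 0). UL runs at 104.6° with |UL| = 17.7, so L = (-4.46, 17.1). A is determined by |LA| = 42.0 and |AE| = 57.3 together: it lies at the intersection of circle(L, 42.0) and circle(E, 57.3). With |LE| = 65.4, the foot of the radical line on LE is 21.1 from L and the perpendicular offset is √(42.0² − 21.1²) = 36.3. Taking the right-of-LE solution: A = (6.41, -23.4).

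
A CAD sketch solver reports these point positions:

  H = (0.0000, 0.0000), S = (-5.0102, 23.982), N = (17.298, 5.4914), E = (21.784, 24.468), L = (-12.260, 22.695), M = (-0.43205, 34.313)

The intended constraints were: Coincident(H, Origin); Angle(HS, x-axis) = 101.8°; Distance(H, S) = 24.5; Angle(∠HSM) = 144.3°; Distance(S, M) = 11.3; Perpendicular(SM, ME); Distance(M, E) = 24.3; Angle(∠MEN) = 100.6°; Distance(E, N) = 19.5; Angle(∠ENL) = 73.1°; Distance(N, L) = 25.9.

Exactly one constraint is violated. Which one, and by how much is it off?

Distance(N, L) = 25.9 — off by 8.30.

H = (0.00, 0.00) ✓; HS at 101.8° ✓; |HS| = 24.50 ✓; ∠HSM = 144.3° ✓; |SM| = 11.30 ✓; ∠(SM, ME) = 90.00° ✓; |ME| = 24.30 ✓; ∠MEN = 100.6° ✓; |EN| = 19.50 ✓; ∠ENL = 73.10° ✓; |NL| = 34.20 ✗.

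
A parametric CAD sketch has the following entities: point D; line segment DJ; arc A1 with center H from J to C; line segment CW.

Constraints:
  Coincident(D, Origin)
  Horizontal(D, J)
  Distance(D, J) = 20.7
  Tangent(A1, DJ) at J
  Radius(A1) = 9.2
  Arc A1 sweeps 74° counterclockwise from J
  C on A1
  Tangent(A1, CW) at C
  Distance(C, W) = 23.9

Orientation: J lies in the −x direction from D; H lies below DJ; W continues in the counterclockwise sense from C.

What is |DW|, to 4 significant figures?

46.73

D is at the origin; DJ is horizontal with |DJ| = 20.7 and J on the −x side, so J = (-20.70, 0.000). A1 meets DJ tangentially, so HJ is at right angles to DJ, so H = J + (0, -9.2) = (-20.70, -9.200). On A1, J sits at bearing 90° from H; a 74° counterclockwise sweep puts C at bearing 164°, so C = H + 9.2·(cos 164°, sin 164°) = (-29.54, -6.664). The tangent condition forces HC to be normal to CW, so CW runs along (−sin 164°, cos 164°); with |CW| = 23.9, W = (-36.13, -29.64). Then |DW| = |W − D| = 46.73.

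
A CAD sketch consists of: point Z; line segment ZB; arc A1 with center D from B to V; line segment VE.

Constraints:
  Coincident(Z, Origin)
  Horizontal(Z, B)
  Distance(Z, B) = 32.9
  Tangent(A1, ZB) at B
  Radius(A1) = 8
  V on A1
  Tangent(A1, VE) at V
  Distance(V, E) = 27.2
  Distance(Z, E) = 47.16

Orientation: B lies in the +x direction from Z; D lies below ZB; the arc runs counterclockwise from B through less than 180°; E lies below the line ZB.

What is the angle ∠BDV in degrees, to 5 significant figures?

100.92°

Checks: |DV| = 8.000 ✓; ∠(DV, VE) = 90.00° ✓; |VE| = 27.20 ✓; |ZE| = 47.16 ✓.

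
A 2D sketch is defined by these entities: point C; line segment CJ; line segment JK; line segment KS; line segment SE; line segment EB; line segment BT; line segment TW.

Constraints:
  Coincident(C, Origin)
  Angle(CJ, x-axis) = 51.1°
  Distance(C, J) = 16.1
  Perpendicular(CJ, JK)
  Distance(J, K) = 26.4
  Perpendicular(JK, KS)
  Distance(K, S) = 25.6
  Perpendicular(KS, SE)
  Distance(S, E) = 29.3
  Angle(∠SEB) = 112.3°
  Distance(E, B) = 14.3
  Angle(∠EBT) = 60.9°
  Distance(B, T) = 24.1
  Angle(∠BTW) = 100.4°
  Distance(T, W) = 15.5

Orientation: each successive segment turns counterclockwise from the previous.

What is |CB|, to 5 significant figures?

9.1237

C is at the origin; CJ runs at 51.1° with length 16.1, so J = (10.110, 12.530). CJ ⟂ JK, so JK runs at 141.10°; with |JK| = 26.4, K = (-10.435, 29.108). JK is perpendicular to KS, so KS runs at -128.90°; with |KS| = 25.6, S = (-26.511, 9.1849). KS is perpendicular to SE, so SE runs at -38.900°; with |SE| = 29.3, E = (-3.7087, -9.2144). ∠SEB = 112.3° gives EB at 28.800° from the x-axis; with |EB| = 14.3, B = (8.8224, -2.3253). Then |CB| = |B − C| = 9.1237.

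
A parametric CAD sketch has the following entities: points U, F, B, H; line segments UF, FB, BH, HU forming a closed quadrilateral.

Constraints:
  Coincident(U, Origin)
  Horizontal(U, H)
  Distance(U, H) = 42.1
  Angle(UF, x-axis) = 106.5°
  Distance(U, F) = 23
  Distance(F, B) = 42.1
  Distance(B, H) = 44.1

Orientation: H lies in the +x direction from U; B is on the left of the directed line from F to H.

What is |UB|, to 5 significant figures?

52.170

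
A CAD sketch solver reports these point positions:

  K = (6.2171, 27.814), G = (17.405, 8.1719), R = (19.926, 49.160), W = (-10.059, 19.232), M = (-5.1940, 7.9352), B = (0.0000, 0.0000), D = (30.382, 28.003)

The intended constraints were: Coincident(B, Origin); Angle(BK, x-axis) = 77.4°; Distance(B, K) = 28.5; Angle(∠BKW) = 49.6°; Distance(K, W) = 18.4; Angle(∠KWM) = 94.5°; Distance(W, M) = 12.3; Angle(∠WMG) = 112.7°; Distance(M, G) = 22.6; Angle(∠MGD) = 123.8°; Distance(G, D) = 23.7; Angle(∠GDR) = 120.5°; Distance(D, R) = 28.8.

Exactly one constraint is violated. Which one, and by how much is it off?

Distance(D, R) = 28.8 — off by 5.20.

B = (0.00, 0.00) ✓; BK at 77.40° ✓; |BK| = 28.50 ✓; ∠BKW = 49.60° ✓; |KW| = 18.40 ✓; ∠KWM = 94.50° ✓; |WM| = 12.30 ✓; ∠WMG = 112.7° ✓; |MG| = 22.60 ✓; ∠MGD = 123.8° ✓; |GD| = 23.70 ✓; ∠GDR = 120.5° ✓; |DR| = 23.60 ✗.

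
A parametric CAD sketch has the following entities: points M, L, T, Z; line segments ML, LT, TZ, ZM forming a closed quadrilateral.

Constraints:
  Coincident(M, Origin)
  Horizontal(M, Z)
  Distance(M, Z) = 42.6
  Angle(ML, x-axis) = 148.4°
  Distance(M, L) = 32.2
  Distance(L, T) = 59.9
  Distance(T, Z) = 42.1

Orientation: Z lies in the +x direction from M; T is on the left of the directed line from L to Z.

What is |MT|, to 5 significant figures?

48.439

Checks: |LT| = 59.90 ✓; |TZ| = 42.10 ✓.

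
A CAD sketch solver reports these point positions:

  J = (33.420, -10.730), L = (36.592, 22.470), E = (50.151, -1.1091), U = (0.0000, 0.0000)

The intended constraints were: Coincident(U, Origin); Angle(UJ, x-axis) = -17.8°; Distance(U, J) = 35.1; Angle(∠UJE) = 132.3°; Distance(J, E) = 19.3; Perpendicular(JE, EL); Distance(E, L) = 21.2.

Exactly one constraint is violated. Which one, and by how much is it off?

Distance(E, L) = 21.2 — off by 6.00.

U = (0.00, 0.00) ✓; UJ at -17.80° ✓; |UJ| = 35.10 ✓; ∠UJE = 132.3° ✓; |JE| = 19.30 ✓; ∠(JE, EL) = 90.00° ✓; |EL| = 27.20 ✗.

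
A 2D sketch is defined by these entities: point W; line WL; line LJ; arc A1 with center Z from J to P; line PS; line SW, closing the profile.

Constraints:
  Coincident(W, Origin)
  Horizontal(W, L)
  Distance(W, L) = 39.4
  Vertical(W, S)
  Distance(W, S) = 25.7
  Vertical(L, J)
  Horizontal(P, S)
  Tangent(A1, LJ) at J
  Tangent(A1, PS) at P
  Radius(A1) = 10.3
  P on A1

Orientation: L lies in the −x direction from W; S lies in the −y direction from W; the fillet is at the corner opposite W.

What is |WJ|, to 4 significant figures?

42.30

W is at the origin; WL is horizontal with |WL| = 39.4 and L on the −x side, so L = (-39.40, 0.000). WS is vertical with |WS| = 25.7 and S on the −y side, so S = (0.000, -25.70). The virtual corner opposite W is at (-39.40, -25.70). Tangency of A1 to LJ means the radius ZJ is perpendicular to LJ and the tangent condition forces ZP to be normal to PS, with radius 10.3, so the center Z sits 10.3 in from both sides at Z = (-29.10, -15.40). That places the tangent points at J = (-39.40, -15.40) on LJ and P = (-29.10, -25.70) on PS. Then |WJ| = |J − W| = 42.30.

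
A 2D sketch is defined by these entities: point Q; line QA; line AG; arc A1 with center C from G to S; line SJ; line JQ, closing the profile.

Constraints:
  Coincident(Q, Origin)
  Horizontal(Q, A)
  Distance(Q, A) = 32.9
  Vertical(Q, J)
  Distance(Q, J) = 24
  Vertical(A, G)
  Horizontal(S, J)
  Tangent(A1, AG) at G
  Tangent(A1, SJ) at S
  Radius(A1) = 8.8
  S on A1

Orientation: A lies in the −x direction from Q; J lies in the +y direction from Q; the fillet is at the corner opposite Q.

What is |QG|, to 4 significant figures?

36.24

Q is at the origin; Q and A share the same y with |QA| = 32.9 and A on the −x side, so A = (-32.90, 0.000). QJ is vertical with |QJ| = 24.0 and J on the +y side, so J = (0.000, 24.00). The virtual corner opposite Q is at (-32.90, 24.00). The tangent condition forces CG to be normal to AG and since A1 is tangent to SJ there, CS ⟂ SJ, with radius 8.8, so the center C sits 8.8 in from both sides at C = (-24.10, 15.20). That places the tangent points at G = (-32.90, 15.20) on AG and S = (-24.10, 24.00) on SJ. Then |QG| = |G − Q| = 36.24.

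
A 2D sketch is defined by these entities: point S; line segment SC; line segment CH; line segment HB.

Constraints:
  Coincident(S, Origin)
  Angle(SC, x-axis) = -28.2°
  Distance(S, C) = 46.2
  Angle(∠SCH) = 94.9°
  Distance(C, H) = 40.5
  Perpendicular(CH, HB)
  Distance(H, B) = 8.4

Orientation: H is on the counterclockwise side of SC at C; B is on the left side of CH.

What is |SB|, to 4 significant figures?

58.24

∠SCH = 94.9°, so CH runs at -28.2° + (180° − 94.9°) = 56.90° from the x-axis; with |CH| = 40.5, H = C + 40.5·(cos 56.90°, sin 56.90°) = (62.83, 12.10). The perpendicularity gives HB at right angles to CH; with |HB| = 8.4 on the left of CH, B = H + 8.4·(-0.8377, 0.5461) = (55.80, 16.68). Then |SB| = |B − S| = 58.24.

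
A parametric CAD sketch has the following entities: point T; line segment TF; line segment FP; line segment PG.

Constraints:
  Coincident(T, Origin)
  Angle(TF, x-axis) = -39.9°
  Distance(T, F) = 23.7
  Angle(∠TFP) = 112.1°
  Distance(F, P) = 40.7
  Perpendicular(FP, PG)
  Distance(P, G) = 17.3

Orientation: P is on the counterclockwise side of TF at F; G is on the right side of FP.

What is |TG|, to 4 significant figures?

63.27

∠TFP = 112.1°, so FP runs at -39.9° + (180° − 112.1°) = 28.00° from the x-axis; with |FP| = 40.7, P = F + 40.7·(cos 28.00°, sin 28.00°) = (54.12, 3.905). The perpendicularity gives PG at right angles to FP; with |PG| = 17.3 on the right of FP, G = P + 17.3·(0.4695, -0.8829) = (62.24, -11.37). Then |TG| = |G − T| = 63.27.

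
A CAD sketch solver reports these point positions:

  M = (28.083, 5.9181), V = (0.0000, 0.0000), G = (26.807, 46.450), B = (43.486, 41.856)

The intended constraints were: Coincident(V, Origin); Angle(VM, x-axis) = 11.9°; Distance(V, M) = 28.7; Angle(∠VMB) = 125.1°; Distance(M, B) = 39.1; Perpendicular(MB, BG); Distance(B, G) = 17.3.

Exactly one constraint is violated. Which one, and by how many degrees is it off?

Perpendicular(MB, BG) — off by 7.80°.

V = (0.00, 0.00) ✓; VM at 11.90° ✓; |VM| = 28.70 ✓; ∠VMB = 125.1° ✓; |MB| = 39.10 ✓; ∠(MB, BG) = 97.80° ✗; |BG| = 17.30 ✓.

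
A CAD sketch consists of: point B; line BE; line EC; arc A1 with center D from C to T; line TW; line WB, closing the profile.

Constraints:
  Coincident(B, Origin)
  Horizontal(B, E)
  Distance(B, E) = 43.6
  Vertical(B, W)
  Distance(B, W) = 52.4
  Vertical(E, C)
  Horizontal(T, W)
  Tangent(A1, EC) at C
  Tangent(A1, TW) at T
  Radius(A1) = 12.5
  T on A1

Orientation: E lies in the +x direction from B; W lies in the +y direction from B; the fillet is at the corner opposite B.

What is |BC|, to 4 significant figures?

59.10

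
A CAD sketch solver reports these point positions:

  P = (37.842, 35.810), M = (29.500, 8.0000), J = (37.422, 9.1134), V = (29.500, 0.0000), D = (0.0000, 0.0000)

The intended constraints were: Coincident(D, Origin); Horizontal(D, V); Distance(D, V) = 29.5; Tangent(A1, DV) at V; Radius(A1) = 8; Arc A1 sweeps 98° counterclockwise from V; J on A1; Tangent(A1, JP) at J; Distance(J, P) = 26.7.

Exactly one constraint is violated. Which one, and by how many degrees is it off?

Tangent(A1, JP) at J — off by 8.90°.

D = (0.00, 0.00) ✓; D.y = 0.00, V.y = 0.00 ✓; |DV| = 29.50 ✓; ∠(MV, VD) = 90.00° ✓; |MV| = 8.000 ✓; bearing(M→J) − bearing(M→V) = 98.00° ✓; |MJ| = 8.000 ✓; ∠(MJ, JP) = 98.90° ✗; |JP| = 26.70 ✓.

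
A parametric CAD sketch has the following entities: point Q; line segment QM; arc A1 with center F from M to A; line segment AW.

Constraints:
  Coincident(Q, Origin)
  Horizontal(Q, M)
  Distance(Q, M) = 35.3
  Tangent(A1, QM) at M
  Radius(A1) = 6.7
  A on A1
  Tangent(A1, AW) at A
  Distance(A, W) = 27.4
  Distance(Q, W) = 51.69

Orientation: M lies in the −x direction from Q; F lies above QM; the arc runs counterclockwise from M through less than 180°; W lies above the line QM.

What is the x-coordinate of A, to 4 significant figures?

-29.00

Checks: ∠(FM, MQ) = 90.00° ✓; |FM| = 6.700 ✓; |FA| = 6.700 ✓; ∠(FA, AW) = 90.00° ✓; |AW| = 27.40 ✓; |QW| = 51.69 ✓.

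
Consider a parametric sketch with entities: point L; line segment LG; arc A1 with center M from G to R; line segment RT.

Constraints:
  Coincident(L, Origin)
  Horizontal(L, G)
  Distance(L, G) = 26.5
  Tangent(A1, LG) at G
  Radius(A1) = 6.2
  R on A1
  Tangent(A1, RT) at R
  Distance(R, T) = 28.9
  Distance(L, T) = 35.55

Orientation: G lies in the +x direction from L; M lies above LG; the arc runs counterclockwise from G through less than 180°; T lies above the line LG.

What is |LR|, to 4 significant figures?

32.95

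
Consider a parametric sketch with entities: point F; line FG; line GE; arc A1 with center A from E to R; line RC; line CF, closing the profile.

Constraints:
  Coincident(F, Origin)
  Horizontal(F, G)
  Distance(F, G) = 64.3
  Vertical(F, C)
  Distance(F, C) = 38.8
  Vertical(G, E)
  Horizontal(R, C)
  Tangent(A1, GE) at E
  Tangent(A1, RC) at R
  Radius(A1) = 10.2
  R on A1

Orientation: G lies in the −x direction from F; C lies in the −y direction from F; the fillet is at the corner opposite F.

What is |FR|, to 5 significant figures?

66.575

The virtual corner opposite F is at (-64.300, -38.800). The tangent condition forces AE to be normal to GE and A1 meets RC tangentially, so AR is at right angles to RC, with radius 10.2, so the center A sits 10.2 in from both sides at A = (-54.100, -28.600). That places the tangent points at E = (-64.300, -28.600) on GE and R = (-54.100, -38.800) on RC. Then |FR| = |R − F| = 66.575.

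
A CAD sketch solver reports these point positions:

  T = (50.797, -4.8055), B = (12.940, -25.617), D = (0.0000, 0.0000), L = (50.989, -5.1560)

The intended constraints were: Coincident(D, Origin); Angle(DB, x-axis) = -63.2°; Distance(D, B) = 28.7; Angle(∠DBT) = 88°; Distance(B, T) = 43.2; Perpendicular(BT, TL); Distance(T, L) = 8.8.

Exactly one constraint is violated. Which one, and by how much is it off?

Distance(T, L) = 8.8 — off by 8.40.

D = (0.00, 0.00) ✓; DB at -63.20° ✓; |DB| = 28.70 ✓; ∠DBT = 88.00° ✓; |BT| = 43.20 ✓; ∠(BT, TL) = 90.09° ✓; |TL| = 0.3996 ✗.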